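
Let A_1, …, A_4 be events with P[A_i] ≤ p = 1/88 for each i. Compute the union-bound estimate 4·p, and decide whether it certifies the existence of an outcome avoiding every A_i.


Union bound: P[∪_{i=1}^{4} A_i] ≤ Σ_i P[A_i] ≤ 4·p = 4·(1/88) = 1/22.
Numerically: 1/22 ≈ 0.0455.
Is 1/22 < 1? YES.
Since P[∪ A_i] ≤ 1/22 < 1, the complement has P[∩ A_i^c] ≥ 1 − 1/22 = 21/22 > 0, so some outcome avoids every A_i.

4·p = 1/22 ≈ 0.0455; existence CERTIFIED by the union bound.


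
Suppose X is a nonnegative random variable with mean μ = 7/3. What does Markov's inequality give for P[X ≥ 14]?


μ = E[X] = 7/3, a = 14.
Markov: P[X ≥ 14] ≤ μ/a = (7/3)/14 = 1/6.
Numerically: ≈ 0.16667.
(Since a = 14 > μ = 2.33333, the bound 1/6 is < 1 and informative.)

P[X ≥ 14] ≤ 1/6 ≈ 0.16667.


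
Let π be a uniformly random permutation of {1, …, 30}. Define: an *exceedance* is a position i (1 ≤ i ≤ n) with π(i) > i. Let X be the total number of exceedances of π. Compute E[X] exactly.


Write X = Σ_{i=1}^{30} X_i, where X_i = 1_{π(i) > i}.
For each fixed i, π(i) is uniform over {1, …, 30} (marginal of a uniform permutation), so P[π(i) > i] = (n − i)/n. Summing: Σ_{i=1}^{30} (n − i)/n = (0 + 1 + … + 29)/30 = 30(30 − 1)/(2·30) = (30 − 1)/2.
Hence E[X] = Σ_{i=1}^{30} (30 − i)/30 = 29/2 ≈ 14.500000.

E[X] = 29/2 = 14.500000.


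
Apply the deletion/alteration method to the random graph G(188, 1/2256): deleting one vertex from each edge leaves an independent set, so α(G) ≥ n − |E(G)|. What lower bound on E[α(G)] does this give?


E[|E(G)|] = C(188, 2)·p = 17578 · (1/2256) = 187/24.
E[α(G)] ≥ n − E[|E(G)|] = 188 − 187/24 = 4325/24.
Numerically: ≈ 180.208.
(This is only a lower bound; the true E[α(G)] may be larger.)

E[α(G)] ≥ 4325/24 ≈ 180.208.


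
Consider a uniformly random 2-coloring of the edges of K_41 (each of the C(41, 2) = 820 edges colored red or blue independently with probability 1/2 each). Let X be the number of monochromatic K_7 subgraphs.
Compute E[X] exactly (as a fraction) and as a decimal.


Let X = Σ_S X_S over the C(41, 7) = 22481940 subsets S of size 7, where X_S = 1 if the K_7 on S is monochromatic.
For a fixed S, the K_7 on S has C(7, 2) = 21 edges. P[all 21 edges red] = (1/2)^21, and likewise for blue, so P[monochromatic] = 2·(1/2)^21 = 2^{1 − 21} = 1/1048576.
By linearity of expectation: E[X] = C(41, 7) · 2^{1 − 21} = 22481940 · 1/1048576 = 5620485/262144.
Numerically: E[X] ≈ 21.44045.

E[X] = C(41,7)·2^(1−C(7,2)) = 5620485/262144 ≈ 21.44045.


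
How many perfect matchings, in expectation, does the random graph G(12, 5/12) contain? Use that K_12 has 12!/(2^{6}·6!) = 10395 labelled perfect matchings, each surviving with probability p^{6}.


K_12 has 12!/(2^{6}·6!) = 10395 labelled perfect matchings.
For each such perfect matching H, let X_H = 1 if all 6 edges of H are present in G. Then P[X_H = 1] = p^{6} = (5/12)^{6} = 15625/2985984.
By linearity: E[X] = Σ_H E[X_H] = 10395 · p^{6} = 10395 · 15625/2985984 = 6015625/110592.
Numerically: E[X] ≈ 54.3948.

E[X] = 10395 · (5/12)^{6} = 6015625/110592 ≈ 54.3948.


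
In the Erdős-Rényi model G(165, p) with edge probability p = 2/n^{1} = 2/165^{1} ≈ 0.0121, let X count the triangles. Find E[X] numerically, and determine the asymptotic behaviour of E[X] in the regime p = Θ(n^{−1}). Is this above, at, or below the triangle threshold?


Number of potential triangles: C(165, 3) = 735130.
Each occurs with probability p³ ≈ (0.0121)³ ≈ 1.78089e-06.
By linearity: E[X] = C(165, 3)·p³ ≈ 735130 · 1.78089e-06 ≈ 1.309.
Here α = 1, so p = 2/n is exactly at the triangle threshold p ~ 1/n. Asymptotically E[X] → c³/6 = 2³/6 = 4/3 ≈ 1.333, a bounded constant. In this regime the triangle count is asymptotically Poisson(c³/6).

E[X] ≈ 1.309; in regime p = Θ(1/n^{1}) E[X] stays bounded (at the triangle threshold p ~ 1/n).


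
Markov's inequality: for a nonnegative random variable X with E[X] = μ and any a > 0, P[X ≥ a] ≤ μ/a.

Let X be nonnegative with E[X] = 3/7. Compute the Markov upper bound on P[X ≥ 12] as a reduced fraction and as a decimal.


μ = E[X] = 3/7, a = 12.
Markov: P[X ≥ 12] ≤ μ/a = (3/7)/12 = 1/28.
Numerically: ≈ 0.035714.
(Since a = 12 > μ = 0.428571, the bound 1/28 is < 1 and informative.)

P[X ≥ 12] ≤ 1/28 ≈ 0.035714.


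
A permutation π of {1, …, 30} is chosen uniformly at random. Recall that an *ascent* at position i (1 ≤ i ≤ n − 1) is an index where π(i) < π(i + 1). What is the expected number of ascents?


Write X = Σ X_I over i = 1, …, 29, with X_I the indicator of one ascent.
There are 29 indicators.
For each fixed i, the pair (π(i), π(i+1)) is a uniformly random ordered pair of distinct values from {1, …, 30}; by symmetry P[π(i) < π(i+1)] = 1/2.
By linearity: E[X] = 29 · (1/2) = (30 − 1) · (1/2) = 29/2 ≈ 14.50000.

E[X] = 29/2 = 14.50000.


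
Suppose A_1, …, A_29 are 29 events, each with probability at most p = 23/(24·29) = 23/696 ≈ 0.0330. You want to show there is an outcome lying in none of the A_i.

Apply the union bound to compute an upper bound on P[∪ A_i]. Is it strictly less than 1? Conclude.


Union bound: P[∪_{i=1}^{29} A_i] ≤ Σ_i P[A_i] ≤ 29·p = 29·(23/696) = 23/24.
Numerically: 23/24 ≈ 0.9583.
Is 23/24 < 1? YES.
Since P[∪ A_i] ≤ 23/24 < 1, the complement has P[∩ A_i^c] ≥ 1 − 23/24 = 1/24 > 0, so some outcome avoids every A_i.

29·p = 23/24 ≈ 0.9583; existence CERTIFIED by the union bound.


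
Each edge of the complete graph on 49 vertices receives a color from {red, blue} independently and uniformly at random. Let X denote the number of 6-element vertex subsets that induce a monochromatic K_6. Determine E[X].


Let X = Σ_S X_S over the C(49, 6) = 13983816 subsets S of size 6, where X_S = 1 if the K_6 on S is monochromatic.
For a fixed S, the K_6 on S has C(6, 2) = 15 edges. P[all 15 edges red] = (1/2)^15, and likewise for blue, so P[monochromatic] = 2·(1/2)^15 = 2^{1 − 15} = 1/16384.
By linearity of expectation: E[X] = C(49, 6) · 2^{1 − 15} = 13983816 · 1/16384 = 1747977/2048.
Numerically: E[X] ≈ 853.5044.

E[X] = C(49,6)·2^(1−C(6,2)) = 1747977/2048 ≈ 853.5044.


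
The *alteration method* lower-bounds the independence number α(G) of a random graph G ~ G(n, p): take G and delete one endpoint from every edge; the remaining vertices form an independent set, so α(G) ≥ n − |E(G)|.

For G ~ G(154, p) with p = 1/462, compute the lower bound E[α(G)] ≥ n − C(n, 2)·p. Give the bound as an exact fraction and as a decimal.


E[|E(G)|] = C(154, 2)·p = 11781 · (1/462) = 51/2.
E[α(G)] ≥ n − E[|E(G)|] = 154 − 51/2 = 257/2.
Numerically: ≈ 128.500.
(This is only a lower bound; the true E[α(G)] may be larger.)

E[α(G)] ≥ 257/2 ≈ 128.500.


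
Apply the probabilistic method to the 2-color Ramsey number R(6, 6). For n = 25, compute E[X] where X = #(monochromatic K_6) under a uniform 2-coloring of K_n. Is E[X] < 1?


E[X] = C(25, 6) · 2^{1 − 15} = 177100 · 2^{−14} = 177100/16384.
As a reduced fraction: E[X] = 44275/4096 ≈ 10.809326.
Is E[X] < 1? NO.
Since E[X] ≥ 1, the first-moment bound is inconclusive at n = 25; it does NOT by itself certify R(6, 6) > 25.

E[X] = 44275/4096 ≈ 10.809326; E[X] ≥ 1; first-moment method inconclusive here.


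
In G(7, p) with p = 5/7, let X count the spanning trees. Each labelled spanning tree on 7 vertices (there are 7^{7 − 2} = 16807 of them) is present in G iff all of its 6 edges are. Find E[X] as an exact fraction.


K_7 has 7^{7 − 2} = 16807 labelled spanning trees.
For each such spanning tree H, let X_H = 1 if all 6 edges of H are present in G. Then P[X_H = 1] = p^{6} = (5/7)^{6} = 15625/117649.
Summing the indicators: E[X] = Σ_H E[X_H] = 16807 · p^{6} = 16807 · 15625/117649 = 15625/7.
Numerically: E[X] ≈ 2.23e+03.

E[X] = 16807 · (5/7)^{6} = 15625/7 ≈ 2.23e+03.


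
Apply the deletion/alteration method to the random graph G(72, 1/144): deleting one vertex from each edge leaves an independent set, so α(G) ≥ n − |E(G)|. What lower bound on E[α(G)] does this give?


E[|E(G)|] = C(72, 2)·p = 2556 · (1/144) = 71/4.
E[α(G)] ≥ n − E[|E(G)|] = 72 − 71/4 = 217/4.
Numerically: ≈ 54.25000.
(This is only a lower bound; the true E[α(G)] may be larger.)

E[α(G)] ≥ 217/4 ≈ 54.25000.


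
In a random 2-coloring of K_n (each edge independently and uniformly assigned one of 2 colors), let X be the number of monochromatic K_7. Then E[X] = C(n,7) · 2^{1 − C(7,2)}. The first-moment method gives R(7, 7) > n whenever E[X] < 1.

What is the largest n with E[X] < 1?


We need C(n, 7) · 2^{1 − 21} < 1, i.e. C(n, 7) < 2^{21 − 1} = 1048576.
Check values of n near the boundary:
  n = 25: C(25, 7) = 480700; 480700 < 1048576? YES
  n = 26: C(26, 7) = 657800; 657800 < 1048576? YES
  n = 27: C(27, 7) = 888030; 888030 < 1048576? YES
  n = 28: C(28, 7) = 1184040; 1184040 < 1048576? NO
  n = 29: C(29, 7) = 1560780; 1560780 < 1048576? NO
  n = 30: C(30, 7) = 2035800; 2035800 < 1048576? NO
The largest n with C(n, 7) < 1048576 is n = 27 (where E[X] = 444015/524288 ≈ 0.84689). Hence R(7, 7) > 27, i.e. R(7, 7) ≥ 28.

Largest n = 27; hence R(7, 7) > 27.


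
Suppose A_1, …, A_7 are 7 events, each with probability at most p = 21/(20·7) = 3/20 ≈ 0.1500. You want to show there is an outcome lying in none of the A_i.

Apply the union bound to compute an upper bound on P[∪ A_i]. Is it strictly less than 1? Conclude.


Union bound: P[∪_{i=1}^{7} A_i] ≤ Σ_i P[A_i] ≤ 7·p = 7·(3/20) = 21/20.
Numerically: 21/20 ≈ 1.0500.
Is 21/20 < 1? NO.
Since the bound 21/20 is ≥ 1, the union bound is uninformative here; it does NOT by itself certify existence.

7·p = 21/20 ≈ 1.0500; existence NOT certified by the union bound.


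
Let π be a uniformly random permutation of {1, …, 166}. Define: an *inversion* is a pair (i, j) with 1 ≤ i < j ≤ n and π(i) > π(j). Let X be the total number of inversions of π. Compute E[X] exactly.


Write X = Σ X_I over the C(166, 2) = 13695 pairs i < j, with X_I the indicator of one inversion.
There are 13695 indicators.
For each fixed pair i < j, the values π(i) and π(j) are two distinct elements of {1, …, 166} in uniformly random order; by symmetry P[π(i) > π(j)] = 1/2.
By linearity: E[X] = 13695 · (1/2) = C(166, 2) · (1/2) = 13695/2 = 13695/2 ≈ 6847.500000.

E[X] = 13695/2 = 6847.500000.


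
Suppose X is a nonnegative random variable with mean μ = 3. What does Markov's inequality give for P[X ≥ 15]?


μ = E[X] = 3, a = 15.
Markov: P[X ≥ 15] ≤ μ/a = (3)/15 = 1/5.
Numerically: ≈ 0.200000.
(Since a = 15 > μ = 3.000000, the bound 1/5 is < 1 and informative.)

P[X ≥ 15] ≤ 1/5 ≈ 0.200000.


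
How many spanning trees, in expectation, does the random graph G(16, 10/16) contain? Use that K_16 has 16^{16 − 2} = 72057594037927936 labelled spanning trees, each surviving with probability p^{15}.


K_16 has 16^{16 − 2} = 72057594037927936 labelled spanning trees.
For each such spanning tree H, let X_H = 1 if all 15 edges of H are present in G. Then P[X_H = 1] = p^{15} = (5/8)^{15} = 30517578125/35184372088832.
By linearity: E[X] = Σ_H E[X_H] = 72057594037927936 · p^{15} = 72057594037927936 · 30517578125/35184372088832 = 62500000000000.
Numerically: E[X] ≈ 6.25e+13.

E[X] = 72057594037927936 · (5/8)^{15} = 62500000000000 ≈ 6.25e+13.


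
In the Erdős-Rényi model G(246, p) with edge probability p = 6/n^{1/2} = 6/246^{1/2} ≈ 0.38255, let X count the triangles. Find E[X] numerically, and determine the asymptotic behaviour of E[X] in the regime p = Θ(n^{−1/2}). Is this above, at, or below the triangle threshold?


Number of potential triangles: C(246, 3) = 2450980.
Each occurs with probability p³ ≈ (0.38255)³ ≈ 5.5982346e-02.
By linearity: E[X] = C(246, 3)·p³ ≈ 2450980 · 5.5982346e-02 ≈ 137211.60926.
Since α = 1/2 < 1, p = c/n^{1/2} ≫ 1/n is above the triangle threshold p ~ 1/n. Asymptotically E[X] ~ (c³/6)·n^{3(1−α)} = (6³/6)·n^{1.5} → ∞; triangles are abundant w.h.p.

E[X] ≈ 137211.60926; in regime p = Θ(1/n^{1/2}) E[X] diverges (above the triangle threshold p ~ 1/n).


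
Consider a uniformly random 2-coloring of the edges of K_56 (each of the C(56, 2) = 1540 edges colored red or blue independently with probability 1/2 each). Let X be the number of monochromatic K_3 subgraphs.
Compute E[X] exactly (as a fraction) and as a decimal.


Let X = Σ_S X_S over the C(56, 3) = 27720 subsets S of size 3, where X_S = 1 if the K_3 on S is monochromatic.
For a fixed S, the K_3 on S has C(3, 2) = 3 edges. P[all 3 edges red] = (1/2)^3, and likewise for blue, so P[monochromatic] = 2·(1/2)^3 = 2^{1 − 3} = 1/4.
By linearity: E[X] = C(56, 3) · 2^{1 − 3} = 27720 · 1/4 = 6930.
Numerically: E[X] ≈ 6930.0000.

E[X] = C(56,3)·2^(1−C(3,2)) = 6930 ≈ 6930.0000.


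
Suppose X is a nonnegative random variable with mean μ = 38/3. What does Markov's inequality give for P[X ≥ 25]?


μ = E[X] = 38/3, a = 25.
Markov: P[X ≥ 25] ≤ μ/a = (38/3)/25 = 38/75.
Numerically: ≈ 0.50667.
(Since a = 25 > μ = 12.66667, the bound 38/75 is < 1 and informative.)

P[X ≥ 25] ≤ 38/75 ≈ 0.50667.


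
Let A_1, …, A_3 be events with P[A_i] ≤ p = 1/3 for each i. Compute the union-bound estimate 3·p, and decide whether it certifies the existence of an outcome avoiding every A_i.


Union bound: P[∪_{i=1}^{3} A_i] ≤ Σ_i P[A_i] ≤ 3·p = 3·(1/3) = 1.
Numerically: 1 ≈ 1.0000.
Is 1 < 1? NO.
Since the bound 1 is ≥ 1, the union bound is uninformative here; it does NOT by itself certify existence.

3·p = 1 ≈ 1.0000; existence NOT certified by the union bound.


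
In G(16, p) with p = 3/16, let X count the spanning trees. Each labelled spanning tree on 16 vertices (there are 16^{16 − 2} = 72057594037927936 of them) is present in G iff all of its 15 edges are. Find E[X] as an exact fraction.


K_16 has 16^{16 − 2} = 72057594037927936 labelled spanning trees.
For each such spanning tree H, let X_H = 1 if all 15 edges of H are present in G. Then P[X_H = 1] = p^{15} = (3/16)^{15} = 14348907/1152921504606846976.
By linearity: E[X] = Σ_H E[X_H] = 72057594037927936 · p^{15} = 72057594037927936 · 14348907/1152921504606846976 = 14348907/16.
Numerically: E[X] ≈ 8.9681e+05.

E[X] = 72057594037927936 · (3/16)^{15} = 14348907/16 ≈ 8.9681e+05.


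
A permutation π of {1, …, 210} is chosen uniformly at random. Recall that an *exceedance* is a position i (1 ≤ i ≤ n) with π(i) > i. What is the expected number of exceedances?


Write X = Σ_{i=1}^{210} X_i, where X_i = 1_{π(i) > i}.
For each fixed i, π(i) is uniform over {1, …, 210} (marginal of a uniform permutation), so P[π(i) > i] = (n − i)/n. Summing: Σ_{i=1}^{210} (n − i)/n = (0 + 1 + … + 209)/210 = 210(210 − 1)/(2·210) = (210 − 1)/2.
Hence E[X] = Σ_{i=1}^{210} (210 − i)/210 = 209/2 ≈ 104.5000.

E[X] = 209/2 = 104.5000.


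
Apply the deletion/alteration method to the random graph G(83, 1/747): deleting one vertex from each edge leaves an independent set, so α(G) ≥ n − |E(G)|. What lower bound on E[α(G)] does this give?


E[|E(G)|] = C(83, 2)·p = 3403 · (1/747) = 41/9.
E[α(G)] ≥ n − E[|E(G)|] = 83 − 41/9 = 706/9.
Numerically: ≈ 78.444.
(This is only a lower bound; the true E[α(G)] may be larger.)

E[α(G)] ≥ 706/9 ≈ 78.444.


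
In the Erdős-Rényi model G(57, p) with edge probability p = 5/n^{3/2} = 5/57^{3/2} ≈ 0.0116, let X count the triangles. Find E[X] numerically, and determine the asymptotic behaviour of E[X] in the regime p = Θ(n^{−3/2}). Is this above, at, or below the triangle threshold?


Number of potential triangles: C(57, 3) = 29260.
Each occurs with probability p³ ≈ (0.0116)³ ≈ 1.56846e-06.
By linearity: E[X] = C(57, 3)·p³ ≈ 29260 · 1.56846e-06 ≈ 0.046.
Since α = 3/2 > 1, p = c/n^{3/2} = o(1/n) is below the triangle threshold p ~ 1/n. Asymptotically E[X] ~ (c³/6)·n^{3(1−α)} = (5³/6)·n^{-1.5} → 0, so by Markov's inequality G has no triangles w.h.p.

E[X] ≈ 0.046; in regime p = Θ(1/n^{3/2}) E[X] tends to 0 (below the triangle threshold p ~ 1/n).


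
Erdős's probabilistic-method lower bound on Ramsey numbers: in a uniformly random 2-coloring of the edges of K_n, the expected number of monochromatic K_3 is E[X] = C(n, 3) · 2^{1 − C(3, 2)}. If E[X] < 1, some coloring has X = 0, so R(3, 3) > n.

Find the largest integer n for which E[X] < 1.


We need C(n, 3) · 2^{1 − 3} < 1, i.e. C(n, 3) < 2^{3 − 1} = 4.
Check values of n near the boundary:
  n = 3: C(3, 3) = 1; 1 < 4? YES
  n = 4: C(4, 3) = 4; 4 < 4? NO
  n = 5: C(5, 3) = 10; 10 < 4? NO
  n = 6: C(6, 3) = 20; 20 < 4? NO
The largest n with C(n, 3) < 4 is n = 3 (where E[X] = 1/4 ≈ 0.25000). Hence R(3, 3) > 3, i.e. R(3, 3) ≥ 4.

Largest n = 3; hence R(3, 3) > 3.


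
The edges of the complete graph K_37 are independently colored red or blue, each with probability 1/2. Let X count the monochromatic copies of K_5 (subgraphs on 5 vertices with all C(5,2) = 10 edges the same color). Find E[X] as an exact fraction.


Let X = Σ_S X_S over the C(37, 5) = 435897 subsets S of size 5, where X_S = 1 if the K_5 on S is monochromatic.
For a fixed S, the K_5 on S has C(5, 2) = 10 edges. P[all 10 edges red] = (1/2)^10, and likewise for blue, so P[monochromatic] = 2·(1/2)^10 = 2^{1 − 10} = 1/512.
By linearity of expectation: E[X] = C(37, 5) · 2^{1 − 10} = 435897 · 1/512 = 435897/512.
Numerically: E[X] ≈ 851.361328.

E[X] = C(37,5)·2^(1−C(5,2)) = 435897/512 ≈ 851.361328.


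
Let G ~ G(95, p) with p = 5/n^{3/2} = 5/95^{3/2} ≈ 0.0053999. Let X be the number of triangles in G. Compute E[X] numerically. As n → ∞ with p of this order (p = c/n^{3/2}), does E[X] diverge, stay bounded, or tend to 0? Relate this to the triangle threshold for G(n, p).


Number of potential triangles: C(95, 3) = 138415.
Each occurs with probability p³ ≈ (0.0053999)³ ≈ 1.5745403e-07.
By linearity: E[X] = C(95, 3)·p³ ≈ 138415 · 1.5745403e-07 ≈ 0.02179.
Since α = 3/2 > 1, p = c/n^{3/2} = o(1/n) is below the triangle threshold p ~ 1/n. Asymptotically E[X] ~ (c³/6)·n^{3(1−α)} = (5³/6)·n^{-1.5} → 0, so by Markov's inequality G has no triangles w.h.p.

E[X] ≈ 0.02179; in regime p = Θ(1/n^{3/2}) E[X] tends to 0 (below the triangle threshold p ~ 1/n).


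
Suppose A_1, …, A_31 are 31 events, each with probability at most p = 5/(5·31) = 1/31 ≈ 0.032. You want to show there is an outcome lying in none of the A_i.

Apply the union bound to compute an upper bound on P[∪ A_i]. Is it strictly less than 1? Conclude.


Union bound: P[∪_{i=1}^{31} A_i] ≤ Σ_i P[A_i] ≤ 31·p = 31·(1/31) = 1.
Numerically: 1 ≈ 1.000.
Is 1 < 1? NO.
Since the bound 1 is ≥ 1, the union bound is uninformative here; it does NOT by itself certify existence.

31·p = 1 ≈ 1.000; existence NOT certified by the union bound.


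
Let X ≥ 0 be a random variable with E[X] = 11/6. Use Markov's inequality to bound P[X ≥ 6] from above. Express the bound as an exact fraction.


μ = E[X] = 11/6, a = 6.
Markov: P[X ≥ 6] ≤ μ/a = (11/6)/6 = 11/36.
Numerically: ≈ 0.305556.
(Since a = 6 > μ = 1.833333, the bound 11/36 is < 1 and informative.)

P[X ≥ 6] ≤ 11/36 ≈ 0.305556.


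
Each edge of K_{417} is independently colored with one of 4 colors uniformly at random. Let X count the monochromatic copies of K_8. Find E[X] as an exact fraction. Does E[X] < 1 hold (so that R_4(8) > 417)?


E[X] = C(417, 8) · 4^{1 − 28} = 21194845068522060 · 4^{−27} = 21194845068522060/18014398509481984.
As a reduced fraction: E[X] = 5298711267130515/4503599627370496 ≈ 1.177.
Is E[X] < 1? NO.
Since E[X] ≥ 1, the first-moment bound is inconclusive at n = 417; it does NOT by itself certify R_4(8) > 417.

E[X] = 5298711267130515/4503599627370496 ≈ 1.177; E[X] ≥ 1; first-moment method inconclusive here.


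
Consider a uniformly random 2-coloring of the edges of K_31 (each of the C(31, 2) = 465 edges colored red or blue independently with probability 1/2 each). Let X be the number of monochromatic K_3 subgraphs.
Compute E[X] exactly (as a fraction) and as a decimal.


Let X = Σ_S X_S over the C(31, 3) = 4495 subsets S of size 3, where X_S = 1 if the K_3 on S is monochromatic.
For a fixed S, the K_3 on S has C(3, 2) = 3 edges. P[all 3 edges red] = (1/2)^3, and likewise for blue, so P[monochromatic] = 2·(1/2)^3 = 2^{1 − 3} = 1/4.
By linearity: E[X] = C(31, 3) · 2^{1 − 3} = 4495 · 1/4 = 4495/4.
Numerically: E[X] ≈ 1123.750000.

E[X] = C(31,3)·2^(1−C(3,2)) = 4495/4 ≈ 1123.750000.


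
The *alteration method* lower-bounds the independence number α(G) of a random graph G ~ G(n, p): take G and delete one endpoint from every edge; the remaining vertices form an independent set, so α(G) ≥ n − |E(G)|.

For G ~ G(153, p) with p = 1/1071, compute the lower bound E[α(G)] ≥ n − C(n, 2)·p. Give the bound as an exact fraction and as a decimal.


E[|E(G)|] = C(153, 2)·p = 11628 · (1/1071) = 76/7.
E[α(G)] ≥ n − E[|E(G)|] = 153 − 76/7 = 995/7.
Numerically: ≈ 142.142857.
(This is only a lower bound; the true E[α(G)] may be larger.)

E[α(G)] ≥ 995/7 ≈ 142.142857.


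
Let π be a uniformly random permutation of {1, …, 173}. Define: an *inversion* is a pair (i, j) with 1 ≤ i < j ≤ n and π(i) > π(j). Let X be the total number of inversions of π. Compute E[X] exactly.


Write X = Σ X_I over the C(173, 2) = 14878 pairs i < j, with X_I the indicator of one inversion.
There are 14878 indicators.
For each fixed pair i < j, the values π(i) and π(j) are two distinct elements of {1, …, 173} in uniformly random order; by symmetry P[π(i) > π(j)] = 1/2.
By linearity: E[X] = 14878 · (1/2) = C(173, 2) · (1/2) = 14878/2 = 7439 ≈ 7439.000000.

E[X] = 7439 = 7439.000000.


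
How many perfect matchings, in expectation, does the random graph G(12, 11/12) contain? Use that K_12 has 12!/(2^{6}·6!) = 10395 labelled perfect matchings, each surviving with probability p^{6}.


K_12 has 12!/(2^{6}·6!) = 10395 labelled perfect matchings.
For each such perfect matching H, let X_H = 1 if all 6 edges of H are present in G. Then P[X_H = 1] = p^{6} = (11/12)^{6} = 1771561/2985984.
By linearity: E[X] = Σ_H E[X_H] = 10395 · p^{6} = 10395 · 1771561/2985984 = 682050985/110592.
Numerically: E[X] ≈ 6167.27.

E[X] = 10395 · (11/12)^{6} = 682050985/110592 ≈ 6167.27.


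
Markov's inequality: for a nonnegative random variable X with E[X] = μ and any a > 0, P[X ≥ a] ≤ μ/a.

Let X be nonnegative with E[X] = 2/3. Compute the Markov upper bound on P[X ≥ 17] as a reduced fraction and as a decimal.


μ = E[X] = 2/3, a = 17.
Markov: P[X ≥ 17] ≤ μ/a = (2/3)/17 = 2/51.
Numerically: ≈ 0.039216.
(Since a = 17 > μ = 0.666667, the bound 2/51 is < 1 and informative.)

P[X ≥ 17] ≤ 2/51 ≈ 0.039216.


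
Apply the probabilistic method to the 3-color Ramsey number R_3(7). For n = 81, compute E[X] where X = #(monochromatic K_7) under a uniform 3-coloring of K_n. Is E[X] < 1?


E[X] = C(81, 7) · 3^{1 − 21} = 3477216600 · 3^{−20} = 3477216600/3486784401.
As a reduced fraction: E[X] = 42928600/43046721 ≈ 0.99726.
Is E[X] < 1? YES.
Since E[X] < 1, there exists a 3-coloring of K_{81} with no monochromatic K_7; hence R_3(7) > 81.

E[X] = 42928600/43046721 ≈ 0.99726; E[X] < 1, so R_3(7) > 81.


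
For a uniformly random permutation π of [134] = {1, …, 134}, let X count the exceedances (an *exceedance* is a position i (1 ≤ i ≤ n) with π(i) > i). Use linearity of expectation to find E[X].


Write X = Σ_{i=1}^{134} X_i, where X_i = 1_{π(i) > i}.
For each fixed i, π(i) is uniform over {1, …, 134} (marginal of a uniform permutation), so P[π(i) > i] = (n − i)/n. Summing: Σ_{i=1}^{134} (n − i)/n = (0 + 1 + … + 133)/134 = 134(134 − 1)/(2·134) = (134 − 1)/2.
Hence E[X] = Σ_{i=1}^{134} (134 − i)/134 = 133/2 ≈ 66.5000.

E[X] = 133/2 = 66.5000.


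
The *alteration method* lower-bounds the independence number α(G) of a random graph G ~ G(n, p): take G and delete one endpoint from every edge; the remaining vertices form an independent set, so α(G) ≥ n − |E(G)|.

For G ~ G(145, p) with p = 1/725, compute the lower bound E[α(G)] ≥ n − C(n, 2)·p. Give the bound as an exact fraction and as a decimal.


E[|E(G)|] = C(145, 2)·p = 10440 · (1/725) = 72/5.
E[α(G)] ≥ n − E[|E(G)|] = 145 − 72/5 = 653/5.
Numerically: ≈ 130.600000.
(This is only a lower bound; the true E[α(G)] may be larger.)

E[α(G)] ≥ 653/5 ≈ 130.600000.


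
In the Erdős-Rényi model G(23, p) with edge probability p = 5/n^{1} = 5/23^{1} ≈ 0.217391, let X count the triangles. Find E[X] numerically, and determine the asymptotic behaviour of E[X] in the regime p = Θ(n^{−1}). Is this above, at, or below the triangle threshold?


Number of potential triangles: C(23, 3) = 1771.
Each occurs with probability p³ ≈ (0.217391)³ ≈ 1.02736911e-02.
By linearity: E[X] = C(23, 3)·p³ ≈ 1771 · 1.02736911e-02 ≈ 18.194707.
Here α = 1, so p = 5/n is exactly at the triangle threshold p ~ 1/n. Asymptotically E[X] → c³/6 = 5³/6 = 125/6 ≈ 20.833333, a bounded constant. In this regime the triangle count is asymptotically Poisson(c³/6).

E[X] ≈ 18.194707; in regime p = Θ(1/n^{1}) E[X] stays bounded (at the triangle threshold p ~ 1/n).


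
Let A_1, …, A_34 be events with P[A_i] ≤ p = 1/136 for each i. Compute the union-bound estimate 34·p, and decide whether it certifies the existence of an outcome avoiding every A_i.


Union bound: P[∪_{i=1}^{34} A_i] ≤ Σ_i P[A_i] ≤ 34·p = 34·(1/136) = 1/4.
Numerically: 1/4 ≈ 0.2500.
Is 1/4 < 1? YES.
Since P[∪ A_i] ≤ 1/4 < 1, the complement has P[∩ A_i^c] ≥ 1 − 1/4 = 3/4 > 0, so some outcome avoids every A_i.

34·p = 1/4 ≈ 0.2500; existence CERTIFIED by the union bound.


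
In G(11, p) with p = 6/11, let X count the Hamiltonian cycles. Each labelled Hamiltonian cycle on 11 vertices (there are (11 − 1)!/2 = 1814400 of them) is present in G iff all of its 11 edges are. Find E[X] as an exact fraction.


K_11 has (11 − 1)!/2 = 1814400 labelled Hamiltonian cycles.
For each such Hamiltonian cycle H, let X_H = 1 if all 11 edges of H are present in G. Then P[X_H = 1] = p^{11} = (6/11)^{11} = 362797056/285311670611.
By linearity: E[X] = Σ_H E[X_H] = 1814400 · p^{11} = 1814400 · 362797056/285311670611 = 658258978406400/285311670611.
Numerically: E[X] ≈ 2307.2.

E[X] = 1814400 · (6/11)^{11} = 658258978406400/285311670611 ≈ 2307.2.


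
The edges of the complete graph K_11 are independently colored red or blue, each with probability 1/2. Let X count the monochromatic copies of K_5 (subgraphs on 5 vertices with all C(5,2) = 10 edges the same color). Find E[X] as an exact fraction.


Let X = Σ_S X_S over the C(11, 5) = 462 subsets S of size 5, where X_S = 1 if the K_5 on S is monochromatic.
For a fixed S, the K_5 on S has C(5, 2) = 10 edges. P[all 10 edges red] = (1/2)^10, and likewise for blue, so P[monochromatic] = 2·(1/2)^10 = 2^{1 − 10} = 1/512.
Summing: E[X] = C(11, 5) · 2^{1 − 10} = 462 · 1/512 = 231/256.
Numerically: E[X] ≈ 0.902.

E[X] = C(11,5)·2^(1−C(5,2)) = 231/256 ≈ 0.902.


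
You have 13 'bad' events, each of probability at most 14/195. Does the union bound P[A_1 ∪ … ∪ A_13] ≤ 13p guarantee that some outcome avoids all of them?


Union bound: P[∪_{i=1}^{13} A_i] ≤ Σ_i P[A_i] ≤ 13·p = 13·(14/195) = 14/15.
Numerically: 14/15 ≈ 0.9333.
Is 14/15 < 1? YES.
Since P[∪ A_i] ≤ 14/15 < 1, the complement has P[∩ A_i^c] ≥ 1 − 14/15 = 1/15 > 0, so some outcome avoids every A_i.

13·p = 14/15 ≈ 0.9333; existence CERTIFIED by the union bound.


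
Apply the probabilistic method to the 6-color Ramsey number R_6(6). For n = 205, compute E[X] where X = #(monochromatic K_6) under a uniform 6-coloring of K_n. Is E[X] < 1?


E[X] = C(205, 6) · 6^{1 − 15} = 95746959700 · 6^{−14} = 95746959700/78364164096.
As a reduced fraction: E[X] = 23936739925/19591041024 ≈ 1.22182.
Is E[X] < 1? NO.
Since E[X] ≥ 1, the first-moment bound is inconclusive at n = 205; it does NOT by itself certify R_6(6) > 205.

E[X] = 23936739925/19591041024 ≈ 1.22182; E[X] ≥ 1; first-moment method inconclusive here.


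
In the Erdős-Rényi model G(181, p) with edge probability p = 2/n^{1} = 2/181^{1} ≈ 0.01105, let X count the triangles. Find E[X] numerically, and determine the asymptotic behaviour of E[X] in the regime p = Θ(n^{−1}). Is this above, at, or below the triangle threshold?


Number of potential triangles: C(181, 3) = 971970.
Each occurs with probability p³ ≈ (0.01105)³ ≈ 1.3491314e-06.
By linearity: E[X] = C(181, 3)·p³ ≈ 971970 · 1.3491314e-06 ≈ 1.31132.
Here α = 1, so p = 2/n is exactly at the triangle threshold p ~ 1/n. Asymptotically E[X] → c³/6 = 2³/6 = 4/3 ≈ 1.33333, a bounded constant. In this regime the triangle count is asymptotically Poisson(c³/6).

E[X] ≈ 1.31132; in regime p = Θ(1/n^{1}) E[X] stays bounded (at the triangle threshold p ~ 1/n).


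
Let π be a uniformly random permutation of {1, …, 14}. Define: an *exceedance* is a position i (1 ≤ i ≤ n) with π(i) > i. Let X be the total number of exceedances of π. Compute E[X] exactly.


Write X = Σ_{i=1}^{14} X_i, where X_i = 1_{π(i) > i}.
For each fixed i, π(i) is uniform over {1, …, 14} (marginal of a uniform permutation), so P[π(i) > i] = (n − i)/n. Summing: Σ_{i=1}^{14} (n − i)/n = (0 + 1 + … + 13)/14 = 14(14 − 1)/(2·14) = (14 − 1)/2.
Hence E[X] = Σ_{i=1}^{14} (14 − i)/14 = 13/2 ≈ 6.50000.

E[X] = 13/2 = 6.50000.


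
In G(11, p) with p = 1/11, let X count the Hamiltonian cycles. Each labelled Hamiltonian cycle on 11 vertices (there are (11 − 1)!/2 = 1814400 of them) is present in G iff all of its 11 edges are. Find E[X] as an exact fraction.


K_11 has (11 − 1)!/2 = 1814400 labelled Hamiltonian cycles.
For each such Hamiltonian cycle H, let X_H = 1 if all 11 edges of H are present in G. Then P[X_H = 1] = p^{11} = (1/11)^{11} = 1/285311670611.
By linearity: E[X] = Σ_H E[X_H] = 1814400 · p^{11} = 1814400 · 1/285311670611 = 1814400/285311670611.
Numerically: E[X] ≈ 6.35936e-06.

E[X] = 1814400 · (1/11)^{11} = 1814400/285311670611 ≈ 6.35936e-06.


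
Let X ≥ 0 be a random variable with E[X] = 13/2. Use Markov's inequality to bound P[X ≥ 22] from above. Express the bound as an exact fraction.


μ = E[X] = 13/2, a = 22.
Markov: P[X ≥ 22] ≤ μ/a = (13/2)/22 = 13/44.
Numerically: ≈ 0.295455.
(Since a = 22 > μ = 6.500000, the bound 13/44 is < 1 and informative.)

P[X ≥ 22] ≤ 13/44 ≈ 0.295455.


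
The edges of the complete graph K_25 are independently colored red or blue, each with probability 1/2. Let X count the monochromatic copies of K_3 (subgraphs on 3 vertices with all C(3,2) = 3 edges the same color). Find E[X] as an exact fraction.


Let X = Σ_S X_S over the C(25, 3) = 2300 subsets S of size 3, where X_S = 1 if the K_3 on S is monochromatic.
For a fixed S, the K_3 on S has C(3, 2) = 3 edges. P[all 3 edges red] = (1/2)^3, and likewise for blue, so P[monochromatic] = 2·(1/2)^3 = 2^{1 − 3} = 1/4.
By linearity of expectation: E[X] = C(25, 3) · 2^{1 − 3} = 2300 · 1/4 = 575.
Numerically: E[X] ≈ 575.000000.

E[X] = C(25,3)·2^(1−C(3,2)) = 575 ≈ 575.000000.


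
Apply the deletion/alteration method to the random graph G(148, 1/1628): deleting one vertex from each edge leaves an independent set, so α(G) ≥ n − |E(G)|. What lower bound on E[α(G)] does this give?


E[|E(G)|] = C(148, 2)·p = 10878 · (1/1628) = 147/22.
E[α(G)] ≥ n − E[|E(G)|] = 148 − 147/22 = 3109/22.
Numerically: ≈ 141.31818.
(This is only a lower bound; the true E[α(G)] may be larger.)

E[α(G)] ≥ 3109/22 ≈ 141.31818.


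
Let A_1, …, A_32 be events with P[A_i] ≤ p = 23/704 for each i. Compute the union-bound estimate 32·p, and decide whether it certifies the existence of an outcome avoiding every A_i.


Union bound: P[∪_{i=1}^{32} A_i] ≤ Σ_i P[A_i] ≤ 32·p = 32·(23/704) = 23/22.
Numerically: 23/22 ≈ 1.0454545.
Is 23/22 < 1? NO.
Since the bound 23/22 is ≥ 1, the union bound is uninformative here; it does NOT by itself certify existence.

32·p = 23/22 ≈ 1.0454545; existence NOT certified by the union bound.


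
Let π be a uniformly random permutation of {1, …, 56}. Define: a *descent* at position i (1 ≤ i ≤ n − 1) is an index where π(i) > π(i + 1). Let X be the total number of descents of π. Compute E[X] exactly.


Write X = Σ X_I over i = 1, …, 55, with X_I the indicator of one descent.
There are 55 indicators.
For each fixed i, the pair (π(i), π(i+1)) is a uniformly random ordered pair of distinct values from {1, …, 56}; by symmetry P[π(i) > π(i+1)] = 1/2.
By linearity: E[X] = 55 · (1/2) = (56 − 1) · (1/2) = 55/2 ≈ 27.500000.

E[X] = 55/2 = 27.500000.


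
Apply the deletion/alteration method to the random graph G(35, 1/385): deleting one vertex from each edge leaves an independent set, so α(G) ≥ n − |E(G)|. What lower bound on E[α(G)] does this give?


E[|E(G)|] = C(35, 2)·p = 595 · (1/385) = 17/11.
E[α(G)] ≥ n − E[|E(G)|] = 35 − 17/11 = 368/11.
Numerically: ≈ 33.4545.
(This is only a lower bound; the true E[α(G)] may be larger.)

E[α(G)] ≥ 368/11 ≈ 33.4545.


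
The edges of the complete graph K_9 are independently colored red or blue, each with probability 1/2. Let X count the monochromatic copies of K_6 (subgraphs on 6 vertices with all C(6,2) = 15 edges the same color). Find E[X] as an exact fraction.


Let X = Σ_S X_S over the C(9, 6) = 84 subsets S of size 6, where X_S = 1 if the K_6 on S is monochromatic.
For a fixed S, the K_6 on S has C(6, 2) = 15 edges. P[all 15 edges red] = (1/2)^15, and likewise for blue, so P[monochromatic] = 2·(1/2)^15 = 2^{1 − 15} = 1/16384.
By linearity: E[X] = C(9, 6) · 2^{1 − 15} = 84 · 1/16384 = 21/4096.
Numerically: E[X] ≈ 0.005127.

E[X] = C(9,6)·2^(1−C(6,2)) = 21/4096 ≈ 0.005127.


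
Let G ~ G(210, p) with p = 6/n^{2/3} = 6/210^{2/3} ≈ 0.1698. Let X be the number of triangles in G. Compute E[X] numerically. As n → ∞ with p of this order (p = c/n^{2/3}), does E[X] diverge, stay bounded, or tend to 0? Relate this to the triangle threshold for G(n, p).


Number of potential triangles: C(210, 3) = 1521520.
Each occurs with probability p³ ≈ (0.1698)³ ≈ 4.897959e-03.
By linearity: E[X] = C(210, 3)·p³ ≈ 1521520 · 4.897959e-03 ≈ 7452.3429.
Since α = 2/3 < 1, p = c/n^{2/3} ≫ 1/n is above the triangle threshold p ~ 1/n. Asymptotically E[X] ~ (c³/6)·n^{3(1−α)} = (6³/6)·n^{1} → ∞; triangles are abundant w.h.p.

E[X] ≈ 7452.3429; in regime p = Θ(1/n^{2/3}) E[X] diverges (above the triangle threshold p ~ 1/n).


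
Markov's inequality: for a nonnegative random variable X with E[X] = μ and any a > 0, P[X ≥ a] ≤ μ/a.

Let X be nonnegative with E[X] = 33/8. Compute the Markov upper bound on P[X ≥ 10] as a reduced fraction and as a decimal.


μ = E[X] = 33/8, a = 10.
Markov: P[X ≥ 10] ≤ μ/a = (33/8)/10 = 33/80.
Numerically: ≈ 0.41250.
(Since a = 10 > μ = 4.12500, the bound 33/80 is < 1 and informative.)

P[X ≥ 10] ≤ 33/80 ≈ 0.41250.


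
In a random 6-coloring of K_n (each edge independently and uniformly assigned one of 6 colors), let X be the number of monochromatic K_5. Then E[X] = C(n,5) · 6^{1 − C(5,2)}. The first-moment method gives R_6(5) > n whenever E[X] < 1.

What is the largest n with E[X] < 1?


We need C(n, 5) · 6^{1 − 10} < 1, i.e. C(n, 5) < 6^{10 − 1} = 10077696.
Check values of n near the boundary:
  n = 65: C(65, 5) = 8259888; 8259888 < 10077696? YES
  n = 66: C(66, 5) = 8936928; 8936928 < 10077696? YES
  n = 67: C(67, 5) = 9657648; 9657648 < 10077696? YES
  n = 68: C(68, 5) = 10424128; 10424128 < 10077696? NO
  n = 69: C(69, 5) = 11238513; 11238513 < 10077696? NO
  n = 70: C(70, 5) = 12103014; 12103014 < 10077696? NO
The largest n with C(n, 5) < 10077696 is n = 67 (where E[X] = 67067/69984 ≈ 0.958319). Hence R_6(5) > 67, i.e. R_6(5) ≥ 68.

Largest n = 67; hence R_6(5) > 67.


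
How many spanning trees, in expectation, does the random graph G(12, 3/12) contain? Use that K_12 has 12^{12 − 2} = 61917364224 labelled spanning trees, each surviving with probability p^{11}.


K_12 has 12^{12 − 2} = 61917364224 labelled spanning trees.
For each such spanning tree H, let X_H = 1 if all 11 edges of H are present in G. Then P[X_H = 1] = p^{11} = (1/4)^{11} = 1/4194304.
By linearity: E[X] = Σ_H E[X_H] = 61917364224 · p^{11} = 61917364224 · 1/4194304 = 59049/4.
Numerically: E[X] ≈ 1.48e+04.

E[X] = 61917364224 · (1/4)^{11} = 59049/4 ≈ 1.48e+04.


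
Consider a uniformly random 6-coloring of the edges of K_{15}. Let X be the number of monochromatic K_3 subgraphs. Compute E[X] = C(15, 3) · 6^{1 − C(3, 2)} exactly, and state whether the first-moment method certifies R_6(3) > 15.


E[X] = C(15, 3) · 6^{1 − 3} = 455 · 6^{−2} = 455/36.
As a reduced fraction: E[X] = 455/36 ≈ 12.6388889.
Is E[X] < 1? NO.
Since E[X] ≥ 1, the first-moment bound is inconclusive at n = 15; it does NOT by itself certify R_6(3) > 15.

E[X] = 455/36 ≈ 12.6388889; E[X] ≥ 1; first-moment method inconclusive here.


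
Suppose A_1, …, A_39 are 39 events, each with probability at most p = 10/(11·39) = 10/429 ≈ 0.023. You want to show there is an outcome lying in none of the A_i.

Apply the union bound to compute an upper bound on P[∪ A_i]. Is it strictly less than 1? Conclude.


Union bound: P[∪_{i=1}^{39} A_i] ≤ Σ_i P[A_i] ≤ 39·p = 39·(10/429) = 10/11.
Numerically: 10/11 ≈ 0.909.
Is 10/11 < 1? YES.
Since P[∪ A_i] ≤ 10/11 < 1, the complement has P[∩ A_i^c] ≥ 1 − 10/11 = 1/11 > 0, so some outcome avoids every A_i.

39·p = 10/11 ≈ 0.909; existence CERTIFIED by the union bound.


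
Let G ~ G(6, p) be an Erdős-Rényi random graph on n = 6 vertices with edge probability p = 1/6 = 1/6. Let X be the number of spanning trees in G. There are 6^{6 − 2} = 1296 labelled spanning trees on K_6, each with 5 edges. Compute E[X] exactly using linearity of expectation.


K_6 has 6^{6 − 2} = 1296 labelled spanning trees.
For each such spanning tree H, let X_H = 1 if all 5 edges of H are present in G. Then P[X_H = 1] = p^{5} = (1/6)^{5} = 1/7776.
By linearity of expectation: E[X] = Σ_H E[X_H] = 1296 · p^{5} = 1296 · 1/7776 = 1/6.
Numerically: E[X] ≈ 0.166667.

E[X] = 1296 · (1/6)^{5} = 1/6 ≈ 0.166667.


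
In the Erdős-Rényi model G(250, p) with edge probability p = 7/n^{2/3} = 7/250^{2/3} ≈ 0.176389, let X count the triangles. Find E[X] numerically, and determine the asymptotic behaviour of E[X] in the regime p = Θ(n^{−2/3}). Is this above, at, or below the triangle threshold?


Number of potential triangles: C(250, 3) = 2573000.
Each occurs with probability p³ ≈ (0.176389)³ ≈ 5.48800000e-03.
By linearity: E[X] = C(250, 3)·p³ ≈ 2573000 · 5.48800000e-03 ≈ 14120.624000.
Since α = 2/3 < 1, p = c/n^{2/3} ≫ 1/n is above the triangle threshold p ~ 1/n. Asymptotically E[X] ~ (c³/6)·n^{3(1−α)} = (7³/6)·n^{1} → ∞; triangles are abundant w.h.p.

E[X] ≈ 14120.624000; in regime p = Θ(1/n^{2/3}) E[X] diverges (above the triangle threshold p ~ 1/n).


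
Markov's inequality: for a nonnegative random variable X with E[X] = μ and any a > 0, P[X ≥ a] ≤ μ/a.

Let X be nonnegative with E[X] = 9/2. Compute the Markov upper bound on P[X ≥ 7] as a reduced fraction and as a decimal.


μ = E[X] = 9/2, a = 7.
Markov: P[X ≥ 7] ≤ μ/a = (9/2)/7 = 9/14.
Numerically: ≈ 0.642857.
(Since a = 7 > μ = 4.500000, the bound 9/14 is < 1 and informative.)

P[X ≥ 7] ≤ 9/14 ≈ 0.642857.


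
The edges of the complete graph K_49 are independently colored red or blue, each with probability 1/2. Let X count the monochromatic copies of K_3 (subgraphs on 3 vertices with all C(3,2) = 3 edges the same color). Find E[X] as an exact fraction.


Let X = Σ_S X_S over the C(49, 3) = 18424 subsets S of size 3, where X_S = 1 if the K_3 on S is monochromatic.
For a fixed S, the K_3 on S has C(3, 2) = 3 edges. P[all 3 edges red] = (1/2)^3, and likewise for blue, so P[monochromatic] = 2·(1/2)^3 = 2^{1 − 3} = 1/4.
By linearity: E[X] = C(49, 3) · 2^{1 − 3} = 18424 · 1/4 = 4606.
Numerically: E[X] ≈ 4606.00000.

E[X] = C(49,3)·2^(1−C(3,2)) = 4606 ≈ 4606.00000.
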